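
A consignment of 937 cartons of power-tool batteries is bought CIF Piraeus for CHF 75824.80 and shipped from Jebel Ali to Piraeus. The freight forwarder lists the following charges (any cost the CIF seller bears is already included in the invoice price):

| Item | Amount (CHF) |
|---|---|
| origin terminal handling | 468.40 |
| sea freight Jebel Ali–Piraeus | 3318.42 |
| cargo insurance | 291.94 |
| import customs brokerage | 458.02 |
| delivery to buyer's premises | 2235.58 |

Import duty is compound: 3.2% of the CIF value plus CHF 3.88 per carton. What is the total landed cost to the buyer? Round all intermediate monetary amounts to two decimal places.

Total landed cost: CHF 84580.35

CIF: the seller pays costs through ocean freight and marine insurance to the destination port.
Already in the invoice (seller's account under CIF): origin terminal, freight, insurance — exclude.
The CIF price already equals the CIF value: 75824.80
Ad valorem component: 75824.80 × 3.2% = 2426.39
Specific component: 937 × 3.88 = 3635.56
Import duty = 2426.39 + 3635.56 = 6061.95
Buyer bears: brokerage 458.02 + delivery 2235.58 + duty 6061.95 = 8755.55
Landed cost = invoice 75824.80 + 8755.55 = 84580.35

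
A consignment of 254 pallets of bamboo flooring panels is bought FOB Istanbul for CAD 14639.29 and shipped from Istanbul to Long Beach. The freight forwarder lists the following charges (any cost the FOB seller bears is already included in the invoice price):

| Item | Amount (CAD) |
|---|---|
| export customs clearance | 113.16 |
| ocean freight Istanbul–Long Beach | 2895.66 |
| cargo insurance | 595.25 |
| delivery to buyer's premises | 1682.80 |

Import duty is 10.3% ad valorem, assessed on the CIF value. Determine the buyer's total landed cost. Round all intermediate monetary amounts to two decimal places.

Total landed cost: CAD 21680.41

FOB: the seller bears costs until goods are on board at the origin port; the buyer bears freight, insurance and all costs thereafter.
Already in the invoice (seller's account under FOB): export clearance — exclude.
CIF value = FOB price + freight + insurance = 14639.29 + 2895.66 + 595.25 = 18130.20
Import duty = 18130.20 × 10.3% = 1867.41
Buyer bears: freight 2895.66 + insurance 595.25 + delivery 1682.80 + duty 1867.41 = 7041.12
Landed cost = invoice 14639.29 + 7041.12 = 21680.41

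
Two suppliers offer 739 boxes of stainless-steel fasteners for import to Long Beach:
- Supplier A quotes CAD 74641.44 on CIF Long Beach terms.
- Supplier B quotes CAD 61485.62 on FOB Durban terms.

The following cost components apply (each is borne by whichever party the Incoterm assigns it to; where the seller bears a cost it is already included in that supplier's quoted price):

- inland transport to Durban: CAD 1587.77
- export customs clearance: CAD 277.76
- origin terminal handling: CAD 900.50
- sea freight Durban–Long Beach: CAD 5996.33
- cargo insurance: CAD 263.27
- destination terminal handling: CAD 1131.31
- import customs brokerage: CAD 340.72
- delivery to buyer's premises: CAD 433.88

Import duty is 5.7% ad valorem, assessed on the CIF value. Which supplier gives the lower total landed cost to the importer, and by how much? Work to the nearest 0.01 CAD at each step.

Supplier B is cheaper by CAD 7289.30

Supplier A (CIF):
The CIF price already equals the CIF value: 74641.44
Import duty = 74641.44 × 5.7% = 4254.56
Buyer bears (A): 1131.31 + 340.72 + 433.88 = 1905.91
Landed cost (A) = invoice 74641.44 + 1905.91 + duty 4254.56 = 80801.91
Supplier B (FOB):
CIF value = FOB price + freight + insurance = 61485.62 + 5996.33 + 263.27 = 67745.22
Import duty = 67745.22 × 5.7% = 3861.48
Buyer bears (B): 5996.33 + 263.27 + 1131.31 + 340.72 + 433.88 = 8165.51
Landed cost (B) = invoice 61485.62 + 8165.51 + duty 3861.48 = 73512.61
Difference = |80801.91 − 73512.61| = 7289.30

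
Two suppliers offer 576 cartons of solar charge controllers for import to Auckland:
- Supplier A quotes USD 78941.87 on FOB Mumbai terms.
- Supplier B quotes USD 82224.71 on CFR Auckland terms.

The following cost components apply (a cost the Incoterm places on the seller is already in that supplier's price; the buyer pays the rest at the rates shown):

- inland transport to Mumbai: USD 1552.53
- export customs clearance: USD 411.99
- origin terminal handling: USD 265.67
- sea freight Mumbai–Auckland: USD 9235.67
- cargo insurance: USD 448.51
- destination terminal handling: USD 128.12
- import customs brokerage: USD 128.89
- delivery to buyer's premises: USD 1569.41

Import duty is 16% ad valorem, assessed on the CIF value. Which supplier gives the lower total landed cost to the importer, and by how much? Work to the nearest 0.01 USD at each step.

Supplier A (FOB):
CIF value = FOB price + freight + insurance = 78941.87 + 9235.67 + 448.51 = 88626.05
Import duty = 88626.05 × 16% = 14180.17
Buyer bears (A): 9235.67 + 448.51 + 128.12 + 128.89 + 1569.41 = 11510.60
Landed cost (A) = invoice 78941.87 + 11510.60 + duty 14180.17 = 104632.64
Supplier B (CFR):
CIF value = CFR price + insurance = 82224.71 + 448.51 = 82673.22
Import duty = 82673.22 × 16% = 13227.72
Buyer bears (B): 448.51 + 128.12 + 128.89 + 1569.41 = 2274.93
Landed cost (B) = invoice 82224.71 + 2274.93 + duty 13227.72 = 97727.36
Difference = |104632.64 − 97727.36| = 6905.28

Supplier B is cheaper by USD 6905.28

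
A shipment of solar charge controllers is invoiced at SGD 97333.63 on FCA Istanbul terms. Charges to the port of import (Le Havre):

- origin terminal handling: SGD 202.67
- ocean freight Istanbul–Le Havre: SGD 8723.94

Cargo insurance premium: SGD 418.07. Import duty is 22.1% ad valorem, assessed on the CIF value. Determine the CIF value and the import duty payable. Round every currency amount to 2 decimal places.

CIF value: SGD 106678.31; import duty: SGD 23575.91

CIF = FCA price + pre-shipment costs + freight + insurance
CIF = 97333.63 + 202.67 + 8723.94 + 418.07 = 106678.31
Import duty = 106678.31 × 22.1% = 23575.91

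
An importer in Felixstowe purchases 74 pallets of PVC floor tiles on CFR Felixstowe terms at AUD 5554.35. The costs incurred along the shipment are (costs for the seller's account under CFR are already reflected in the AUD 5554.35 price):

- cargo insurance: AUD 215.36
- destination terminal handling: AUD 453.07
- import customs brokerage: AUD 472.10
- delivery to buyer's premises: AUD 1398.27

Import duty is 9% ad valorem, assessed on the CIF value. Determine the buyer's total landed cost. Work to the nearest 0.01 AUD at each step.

Total landed cost: AUD 8612.42

CFR: the seller pays costs through ocean freight to the destination port, but not insurance.
CIF value = CFR price + insurance = 5554.35 + 215.36 = 5769.71
Import duty = 5769.71 × 9% = 519.27
Buyer bears: insurance 215.36 + destination terminal 453.07 + brokerage 472.10 + delivery 1398.27 + duty 519.27 = 3058.07
Landed cost = invoice 5554.35 + 3058.07 = 8612.42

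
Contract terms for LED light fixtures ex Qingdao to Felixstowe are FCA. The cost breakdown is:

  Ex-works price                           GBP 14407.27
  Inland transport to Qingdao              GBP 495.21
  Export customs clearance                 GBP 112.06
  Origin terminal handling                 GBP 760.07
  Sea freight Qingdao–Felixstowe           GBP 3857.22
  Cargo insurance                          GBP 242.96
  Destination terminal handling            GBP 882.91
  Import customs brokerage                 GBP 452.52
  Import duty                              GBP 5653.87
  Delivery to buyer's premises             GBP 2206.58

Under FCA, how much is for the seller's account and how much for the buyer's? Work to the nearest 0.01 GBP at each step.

FCA: the seller delivers export-cleared goods to the carrier; the buyer bears costs from that point.
Seller's account: goods 14407.27 + inland to port 495.21 + export clearance 112.06 = 15014.54
Buyer's account: origin terminal 760.07 + freight 3857.22 + insurance 242.96 + destination terminal 882.91 + brokerage 452.52 + duty 5653.87 + delivery 2206.58 = 14056.13

Seller: GBP 15014.54; buyer: GBP 14056.13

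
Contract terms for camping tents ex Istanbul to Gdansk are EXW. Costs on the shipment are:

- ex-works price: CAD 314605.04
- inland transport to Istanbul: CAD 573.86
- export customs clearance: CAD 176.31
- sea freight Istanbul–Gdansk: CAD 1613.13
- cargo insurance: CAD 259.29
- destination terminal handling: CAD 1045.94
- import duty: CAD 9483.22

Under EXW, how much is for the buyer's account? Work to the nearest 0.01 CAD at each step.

EXW: the seller makes goods available at their premises; the buyer bears all onward costs.
Seller's account: goods 314605.04 = 314605.04
Buyer's account: inland to port 573.86 + export clearance 176.31 + freight 1613.13 + insurance 259.29 + destination terminal 1045.94 + duty 9483.22 = 13151.75

Buyer's account: CAD 13151.75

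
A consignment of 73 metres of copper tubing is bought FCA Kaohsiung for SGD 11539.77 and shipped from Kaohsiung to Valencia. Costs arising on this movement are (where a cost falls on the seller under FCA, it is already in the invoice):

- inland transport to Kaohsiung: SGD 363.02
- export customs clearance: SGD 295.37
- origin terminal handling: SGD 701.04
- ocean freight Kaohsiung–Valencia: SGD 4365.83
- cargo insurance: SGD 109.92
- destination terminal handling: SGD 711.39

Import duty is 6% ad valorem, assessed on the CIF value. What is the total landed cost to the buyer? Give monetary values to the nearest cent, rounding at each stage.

FCA: the seller delivers export-cleared goods to the carrier; the buyer bears costs from that point.
Already in the invoice (seller's account under FCA): inland to port, export clearance — exclude.
CIF value = FCA price + origin terminal + freight + insurance = 11539.77 + 701.04 + 4365.83 + 109.92 = 16716.56
Import duty = 16716.56 × 6% = 1002.99
Buyer bears: origin terminal 701.04 + freight 4365.83 + insurance 109.92 + destination terminal 711.39 + duty 1002.99 = 6891.17
Landed cost = invoice 11539.77 + 6891.17 = 18430.94

Total landed cost: SGD 18430.94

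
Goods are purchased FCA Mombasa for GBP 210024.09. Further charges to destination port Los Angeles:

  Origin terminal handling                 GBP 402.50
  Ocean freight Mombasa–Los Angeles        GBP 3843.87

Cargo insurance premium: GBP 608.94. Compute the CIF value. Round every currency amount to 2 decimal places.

CIF = FCA price + pre-shipment costs + freight + insurance
CIF = 210024.09 + 402.50 + 3843.87 + 608.94 = 214879.40

CIF value: GBP 214879.40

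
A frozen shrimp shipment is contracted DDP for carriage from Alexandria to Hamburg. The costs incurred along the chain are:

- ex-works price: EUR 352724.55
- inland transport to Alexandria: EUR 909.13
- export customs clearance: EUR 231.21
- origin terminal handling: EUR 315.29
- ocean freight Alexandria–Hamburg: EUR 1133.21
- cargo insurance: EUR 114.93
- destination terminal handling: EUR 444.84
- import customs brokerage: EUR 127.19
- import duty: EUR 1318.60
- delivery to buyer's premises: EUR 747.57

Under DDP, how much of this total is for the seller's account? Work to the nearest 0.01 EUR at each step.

Seller's account: EUR 358066.52

DDP: the seller bears all costs including import duty.
Seller's account: goods 352724.55 + inland to port 909.13 + export clearance 231.21 + origin terminal 315.29 + freight 1133.21 + insurance 114.93 + destination terminal 444.84 + brokerage 127.19 + duty 1318.60 + delivery 747.57 = 358066.52
Buyer's account: 0.00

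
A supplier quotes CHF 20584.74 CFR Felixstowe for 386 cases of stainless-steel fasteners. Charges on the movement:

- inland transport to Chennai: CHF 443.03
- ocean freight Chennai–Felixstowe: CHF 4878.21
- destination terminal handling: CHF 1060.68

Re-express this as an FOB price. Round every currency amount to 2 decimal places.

FOB price: CHF 15706.53

Not relevant to the conversion: inland to port — on the seller under both CFR and FOB; already in the CFR price and stays in the FOB price. destination terminal — on the buyer under both terms; not part of either seller's price.
From CFR to FOB, the seller no longer bears: freight.
FOB price = 20584.74 − 4878.21 = 15706.53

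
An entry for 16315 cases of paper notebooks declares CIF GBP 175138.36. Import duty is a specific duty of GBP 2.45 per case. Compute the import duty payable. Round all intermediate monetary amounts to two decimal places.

Import duty = 16315 × 2.45 = 39971.75

Import duty: GBP 39971.75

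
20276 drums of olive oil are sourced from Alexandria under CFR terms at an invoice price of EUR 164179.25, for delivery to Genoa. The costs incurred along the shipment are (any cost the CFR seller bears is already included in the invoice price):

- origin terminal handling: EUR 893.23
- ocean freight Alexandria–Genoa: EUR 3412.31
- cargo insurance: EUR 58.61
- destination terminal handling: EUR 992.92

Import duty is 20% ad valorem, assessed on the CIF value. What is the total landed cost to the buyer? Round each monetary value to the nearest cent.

Total landed cost: EUR 198078.35

CFR: the seller pays costs through ocean freight to the destination port, but not insurance.
Already in the invoice (seller's account under CFR): origin terminal, freight — exclude.
CIF value = CFR price + insurance = 164179.25 + 58.61 = 164237.86
Import duty = 164237.86 × 20% = 32847.57
Buyer bears: insurance 58.61 + destination terminal 992.92 + duty 32847.57 = 33899.10
Landed cost = invoice 164179.25 + 33899.10 = 198078.35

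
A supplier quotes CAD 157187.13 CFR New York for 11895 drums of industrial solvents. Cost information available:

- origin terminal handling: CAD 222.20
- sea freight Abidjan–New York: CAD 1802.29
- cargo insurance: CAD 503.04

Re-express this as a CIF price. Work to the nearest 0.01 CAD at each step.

CIF price: CAD 157690.17

Not relevant to the conversion: freight, origin terminal — on the seller under both CFR and CIF; already in the CFR price and stays in the CIF price.
From CFR to CIF, the seller additionally bears: insurance.
CIF price = 157187.13 + 503.04 = 157690.17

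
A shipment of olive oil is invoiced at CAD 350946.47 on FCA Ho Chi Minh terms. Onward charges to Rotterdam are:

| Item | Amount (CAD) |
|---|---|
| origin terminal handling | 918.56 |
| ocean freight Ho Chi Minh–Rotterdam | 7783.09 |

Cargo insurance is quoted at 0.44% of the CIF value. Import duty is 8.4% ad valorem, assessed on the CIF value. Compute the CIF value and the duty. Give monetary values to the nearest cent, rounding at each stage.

Let C be the CIF value. C = FCA price + pre-shipment costs + freight + 0.44% × C
C − 0.44% × C = 350946.47 + 918.56 + 7783.09
0.9956 × C = 359648.12
C = 359648.12 / 0.9956 = 361237.57
Insurance premium = 0.44% × 361237.57 = 1589.45
Import duty = 361237.57 × 8.4% = 30343.96

CIF value: CAD 361237.57; import duty: CAD 30343.96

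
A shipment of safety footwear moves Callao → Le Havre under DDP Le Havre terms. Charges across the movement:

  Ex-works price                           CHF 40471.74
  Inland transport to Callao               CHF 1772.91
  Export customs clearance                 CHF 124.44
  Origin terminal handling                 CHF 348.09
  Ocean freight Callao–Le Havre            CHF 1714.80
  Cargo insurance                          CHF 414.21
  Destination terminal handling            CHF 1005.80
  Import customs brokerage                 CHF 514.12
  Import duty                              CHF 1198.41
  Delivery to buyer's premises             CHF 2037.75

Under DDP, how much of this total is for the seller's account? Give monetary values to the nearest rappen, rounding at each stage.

DDP: the seller bears all costs including import duty.
Seller's account: goods 40471.74 + inland to port 1772.91 + export clearance 124.44 + origin terminal 348.09 + freight 1714.80 + insurance 414.21 + destination terminal 1005.80 + brokerage 514.12 + duty 1198.41 + delivery 2037.75 = 49602.27
Buyer's account: 0.00

Seller's account: CHF 49602.27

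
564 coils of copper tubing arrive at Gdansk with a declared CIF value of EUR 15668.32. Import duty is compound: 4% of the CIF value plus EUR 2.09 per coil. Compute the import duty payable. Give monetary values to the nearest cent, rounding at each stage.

Import duty: EUR 1805.49

Ad valorem component: 15668.32 × 4% = 626.73
Specific component: 564 × 2.09 = 1178.76
Import duty = 626.73 + 1178.76 = 1805.49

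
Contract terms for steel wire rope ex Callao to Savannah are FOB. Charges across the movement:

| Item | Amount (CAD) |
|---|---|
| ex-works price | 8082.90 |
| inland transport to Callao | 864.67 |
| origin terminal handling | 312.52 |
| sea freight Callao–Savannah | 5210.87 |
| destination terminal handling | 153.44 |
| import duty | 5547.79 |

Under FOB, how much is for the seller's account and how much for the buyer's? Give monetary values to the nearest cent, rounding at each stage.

Seller: CAD 9260.09; buyer: CAD 10912.10

FOB: the seller bears costs until goods are on board at the origin port; the buyer bears freight, insurance and all costs thereafter.
Seller's account: goods 8082.90 + inland to port 864.67 + origin terminal 312.52 = 9260.09
Buyer's account: freight 5210.87 + destination terminal 153.44 + duty 5547.79 = 10912.10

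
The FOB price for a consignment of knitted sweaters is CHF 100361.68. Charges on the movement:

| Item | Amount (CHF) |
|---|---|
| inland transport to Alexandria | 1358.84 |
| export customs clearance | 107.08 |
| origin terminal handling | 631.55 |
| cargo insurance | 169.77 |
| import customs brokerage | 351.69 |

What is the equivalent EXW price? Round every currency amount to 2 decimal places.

Not relevant to the conversion: insurance, brokerage — on the buyer under both terms; not part of either seller's price.
From FOB to EXW, the seller no longer bears: inland to port, export clearance, origin terminal.
EXW price = 100361.68 − 1358.84 − 107.08 − 631.55 = 98264.21

EXW price: CHF 98264.21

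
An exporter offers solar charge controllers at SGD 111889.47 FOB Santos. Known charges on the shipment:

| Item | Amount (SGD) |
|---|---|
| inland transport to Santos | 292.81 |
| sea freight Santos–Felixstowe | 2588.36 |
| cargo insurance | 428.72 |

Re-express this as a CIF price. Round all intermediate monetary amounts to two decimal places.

Not relevant to the conversion: inland to port — on the seller under both FOB and CIF; already in the FOB price and stays in the CIF price.
From FOB to CIF, the seller additionally bears: freight, insurance.
CIF price = 111889.47 + 2588.36 + 428.72 = 114906.55

CIF price: SGD 114906.55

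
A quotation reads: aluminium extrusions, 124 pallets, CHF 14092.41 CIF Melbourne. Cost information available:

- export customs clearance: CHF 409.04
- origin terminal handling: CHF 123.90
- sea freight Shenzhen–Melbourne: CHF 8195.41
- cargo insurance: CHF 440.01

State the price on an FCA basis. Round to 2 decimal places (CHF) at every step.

FCA price: CHF 5333.09

Not relevant to the conversion: export clearance — on the seller under both CIF and FCA; already in the CIF price and stays in the FCA price.
From CIF to FCA, the seller no longer bears: origin terminal, freight, insurance.
FCA price = 14092.41 − 123.90 − 8195.41 − 440.01 = 5333.09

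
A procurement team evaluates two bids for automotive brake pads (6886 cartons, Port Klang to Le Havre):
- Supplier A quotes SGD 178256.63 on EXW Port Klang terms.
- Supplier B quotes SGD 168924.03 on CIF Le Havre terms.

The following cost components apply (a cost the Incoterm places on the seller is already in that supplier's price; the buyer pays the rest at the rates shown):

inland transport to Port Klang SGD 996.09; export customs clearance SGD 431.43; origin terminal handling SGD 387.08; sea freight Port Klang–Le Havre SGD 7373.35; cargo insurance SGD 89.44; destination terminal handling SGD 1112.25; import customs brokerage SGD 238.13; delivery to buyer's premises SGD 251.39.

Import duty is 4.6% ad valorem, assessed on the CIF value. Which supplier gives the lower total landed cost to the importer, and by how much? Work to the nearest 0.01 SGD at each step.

Supplier B is cheaper by SGD 19466.04

Supplier A (EXW):
CIF value = EXW price + inland to port + export clearance + origin terminal + freight + insurance = 178256.63 + 996.09 + 431.43 + 387.08 + 7373.35 + 89.44 = 187534.02
Import duty = 187534.02 × 4.6% = 8626.56
Buyer bears (A): 996.09 + 431.43 + 387.08 + 7373.35 + 89.44 + 1112.25 + 238.13 + 251.39 = 10879.16
Landed cost (A) = invoice 178256.63 + 10879.16 + duty 8626.56 = 197762.35
Supplier B (CIF):
The CIF price already equals the CIF value: 168924.03
Import duty = 168924.03 × 4.6% = 7770.51
Buyer bears (B): 1112.25 + 238.13 + 251.39 = 1601.77
Landed cost (B) = invoice 168924.03 + 1601.77 + duty 7770.51 = 178296.31
Difference = |197762.35 − 178296.31| = 19466.04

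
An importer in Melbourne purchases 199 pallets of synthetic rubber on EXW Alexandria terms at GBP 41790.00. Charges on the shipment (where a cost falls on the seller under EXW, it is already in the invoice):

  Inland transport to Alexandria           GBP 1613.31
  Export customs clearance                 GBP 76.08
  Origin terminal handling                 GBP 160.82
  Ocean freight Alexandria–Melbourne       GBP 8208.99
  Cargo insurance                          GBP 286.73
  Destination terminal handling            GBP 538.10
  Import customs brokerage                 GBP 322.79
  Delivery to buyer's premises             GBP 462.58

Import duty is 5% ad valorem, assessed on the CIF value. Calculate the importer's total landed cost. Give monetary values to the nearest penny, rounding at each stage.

EXW: the seller makes goods available at their premises; the buyer bears all onward costs.
CIF value = EXW price + inland to port + export clearance + origin terminal + freight + insurance = 41790.00 + 1613.31 + 76.08 + 160.82 + 8208.99 + 286.73 = 52135.93
Import duty = 52135.93 × 5% = 2606.80
Buyer bears: inland to port 1613.31 + export clearance 76.08 + origin terminal 160.82 + freight 8208.99 + insurance 286.73 + destination terminal 538.10 + brokerage 322.79 + delivery 462.58 + duty 2606.80 = 14276.20
Landed cost = invoice 41790.00 + 14276.20 = 56066.20

Total landed cost: GBP 56066.20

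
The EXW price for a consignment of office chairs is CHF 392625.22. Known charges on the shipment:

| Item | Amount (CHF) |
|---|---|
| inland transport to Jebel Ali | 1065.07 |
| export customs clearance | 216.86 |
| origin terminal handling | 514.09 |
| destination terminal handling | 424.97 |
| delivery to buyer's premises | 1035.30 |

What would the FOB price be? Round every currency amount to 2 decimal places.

FOB price: CHF 394421.24

Not relevant to the conversion: destination terminal, delivery — on the buyer under both terms; not part of either seller's price.
From EXW to FOB, the seller additionally bears: inland to port, export clearance, origin terminal.
FOB price = 392625.22 + 1065.07 + 216.86 + 514.09 = 394421.24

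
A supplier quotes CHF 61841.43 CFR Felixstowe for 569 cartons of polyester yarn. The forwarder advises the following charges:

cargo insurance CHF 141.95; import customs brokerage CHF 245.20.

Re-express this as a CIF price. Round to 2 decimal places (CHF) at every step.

CIF price: CHF 61983.38

Not relevant to the conversion: brokerage — on the buyer under both terms; not part of either seller's price.
From CFR to CIF, the seller additionally bears: insurance.
CIF price = 61841.43 + 141.95 = 61983.38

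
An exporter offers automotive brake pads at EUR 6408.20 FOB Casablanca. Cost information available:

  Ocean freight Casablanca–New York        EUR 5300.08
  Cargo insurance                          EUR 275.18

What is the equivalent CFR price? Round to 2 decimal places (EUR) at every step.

CFR price: EUR 11708.28

Not relevant to the conversion: insurance — on the buyer under both terms; not part of either seller's price.
From FOB to CFR, the seller additionally bears: freight.
CFR price = 6408.20 + 5300.08 = 11708.28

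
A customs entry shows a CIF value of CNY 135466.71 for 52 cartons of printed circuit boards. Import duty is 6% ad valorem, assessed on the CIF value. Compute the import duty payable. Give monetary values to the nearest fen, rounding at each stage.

Import duty = 135466.71 × 6% = 8128.00

Import duty: CNY 8128.00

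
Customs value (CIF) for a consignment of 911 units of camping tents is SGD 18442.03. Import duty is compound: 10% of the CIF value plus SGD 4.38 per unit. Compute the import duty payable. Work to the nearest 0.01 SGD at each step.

Import duty: SGD 5834.38

Ad valorem component: 18442.03 × 10% = 1844.20
Specific component: 911 × 4.38 = 3990.18
Import duty = 1844.20 + 3990.18 = 5834.38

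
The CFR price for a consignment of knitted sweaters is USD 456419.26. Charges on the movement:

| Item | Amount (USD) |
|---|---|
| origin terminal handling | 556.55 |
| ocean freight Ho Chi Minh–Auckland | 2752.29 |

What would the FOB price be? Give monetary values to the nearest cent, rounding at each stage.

FOB price: USD 453666.97

Not relevant to the conversion: origin terminal — on the seller under both CFR and FOB; already in the CFR price and stays in the FOB price.
From CFR to FOB, the seller no longer bears: freight.
FOB price = 456419.26 − 2752.29 = 453666.97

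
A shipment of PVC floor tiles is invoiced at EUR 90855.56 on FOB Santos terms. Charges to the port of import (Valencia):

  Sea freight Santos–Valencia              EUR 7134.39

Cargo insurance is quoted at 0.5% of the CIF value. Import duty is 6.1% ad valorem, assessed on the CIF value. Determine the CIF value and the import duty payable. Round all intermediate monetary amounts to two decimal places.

CIF value: EUR 98482.36; import duty: EUR 6007.42

Let C be the CIF value. C = FOB price + freight + 0.5% × C
C − 0.5% × C = 90855.56 + 7134.39
0.995 × C = 97989.95
C = 97989.95 / 0.995 = 98482.36
Insurance premium = 0.5% × 98482.36 = 492.41
Import duty = 98482.36 × 6.1% = 6007.42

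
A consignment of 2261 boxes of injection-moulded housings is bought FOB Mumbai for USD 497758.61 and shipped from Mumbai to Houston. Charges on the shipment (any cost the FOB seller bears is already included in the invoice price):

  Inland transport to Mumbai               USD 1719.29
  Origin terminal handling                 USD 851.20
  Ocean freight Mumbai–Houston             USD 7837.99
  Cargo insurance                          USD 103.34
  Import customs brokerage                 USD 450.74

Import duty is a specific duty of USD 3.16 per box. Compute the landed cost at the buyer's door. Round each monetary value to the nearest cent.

Total landed cost: USD 513295.44

FOB: the seller bears costs until goods are on board at the origin port; the buyer bears freight, insurance and all costs thereafter.
Already in the invoice (seller's account under FOB): inland to port, origin terminal — exclude.
CIF value = FOB price + freight + insurance = 497758.61 + 7837.99 + 103.34 = 505699.94
Import duty = 2261 × 3.16 = 7144.76
Buyer bears: freight 7837.99 + insurance 103.34 + brokerage 450.74 + duty 7144.76 = 15536.83
Landed cost = invoice 497758.61 + 15536.83 = 513295.44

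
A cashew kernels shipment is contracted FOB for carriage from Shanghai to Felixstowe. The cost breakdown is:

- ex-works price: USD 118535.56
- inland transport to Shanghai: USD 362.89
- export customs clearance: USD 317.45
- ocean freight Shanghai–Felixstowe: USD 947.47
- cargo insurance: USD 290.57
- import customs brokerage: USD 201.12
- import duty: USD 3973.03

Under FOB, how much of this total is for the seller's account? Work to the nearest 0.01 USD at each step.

Seller's account: USD 119215.90

FOB: the seller bears costs until goods are on board at the origin port; the buyer bears freight, insurance and all costs thereafter.
Seller's account: goods 118535.56 + inland to port 362.89 + export clearance 317.45 = 119215.90
Buyer's account: freight 947.47 + insurance 290.57 + brokerage 201.12 + duty 3973.03 = 5412.19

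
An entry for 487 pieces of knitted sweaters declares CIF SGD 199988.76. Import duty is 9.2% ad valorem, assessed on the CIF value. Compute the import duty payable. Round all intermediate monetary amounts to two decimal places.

Import duty: SGD 18398.97

Import duty = 199988.76 × 9.2% = 18398.97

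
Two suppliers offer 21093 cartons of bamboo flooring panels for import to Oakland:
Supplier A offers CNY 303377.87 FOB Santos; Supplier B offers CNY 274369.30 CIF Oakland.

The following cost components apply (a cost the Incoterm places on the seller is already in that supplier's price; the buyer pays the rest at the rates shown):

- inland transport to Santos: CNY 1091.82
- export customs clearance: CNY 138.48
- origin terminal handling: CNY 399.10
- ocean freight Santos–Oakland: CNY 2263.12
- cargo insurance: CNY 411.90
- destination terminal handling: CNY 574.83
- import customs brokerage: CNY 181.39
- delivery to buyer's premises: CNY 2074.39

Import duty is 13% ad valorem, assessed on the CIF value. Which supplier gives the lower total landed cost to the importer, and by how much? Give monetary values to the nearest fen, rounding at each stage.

Supplier B is cheaper by CNY 35802.46

Supplier A (FOB):
CIF value = FOB price + freight + insurance = 303377.87 + 2263.12 + 411.90 = 306052.89
Import duty = 306052.89 × 13% = 39786.88
Buyer bears (A): 2263.12 + 411.90 + 574.83 + 181.39 + 2074.39 = 5505.63
Landed cost (A) = invoice 303377.87 + 5505.63 + duty 39786.88 = 348670.38
Supplier B (CIF):
The CIF price already equals the CIF value: 274369.30
Import duty = 274369.30 × 13% = 35668.01
Buyer bears (B): 574.83 + 181.39 + 2074.39 = 2830.61
Landed cost (B) = invoice 274369.30 + 2830.61 + duty 35668.01 = 312867.92
Difference = |348670.38 − 312867.92| = 35802.46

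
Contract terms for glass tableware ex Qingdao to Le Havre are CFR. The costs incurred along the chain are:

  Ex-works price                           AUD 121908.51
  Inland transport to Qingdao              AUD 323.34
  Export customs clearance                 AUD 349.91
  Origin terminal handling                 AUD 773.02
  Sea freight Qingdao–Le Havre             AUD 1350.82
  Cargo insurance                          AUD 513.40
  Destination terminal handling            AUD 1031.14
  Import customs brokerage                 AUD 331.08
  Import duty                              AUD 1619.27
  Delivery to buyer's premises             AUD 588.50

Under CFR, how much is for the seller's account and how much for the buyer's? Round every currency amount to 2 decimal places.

Seller: AUD 124705.60; buyer: AUD 4083.39

CFR: the seller pays costs through ocean freight to the destination port, but not insurance.
Seller's account: goods 121908.51 + inland to port 323.34 + export clearance 349.91 + origin terminal 773.02 + freight 1350.82 = 124705.60
Buyer's account: insurance 513.40 + destination terminal 1031.14 + brokerage 331.08 + duty 1619.27 + delivery 588.50 = 4083.39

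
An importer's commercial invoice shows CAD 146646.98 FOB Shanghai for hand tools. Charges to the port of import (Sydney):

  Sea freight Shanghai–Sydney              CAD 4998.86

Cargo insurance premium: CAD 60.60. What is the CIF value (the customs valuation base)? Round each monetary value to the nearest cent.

CIF value: CAD 151706.44

CIF = FOB price + freight + insurance
CIF = 146646.98 + 4998.86 + 60.60 = 151706.44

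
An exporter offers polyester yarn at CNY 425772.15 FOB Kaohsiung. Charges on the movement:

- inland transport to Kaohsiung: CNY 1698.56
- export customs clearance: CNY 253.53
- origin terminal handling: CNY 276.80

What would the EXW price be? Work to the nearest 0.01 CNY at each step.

EXW price: CNY 423543.26

From FOB to EXW, the seller no longer bears: inland to port, export clearance, origin terminal.
EXW price = 425772.15 − 1698.56 − 253.53 − 276.80 = 423543.26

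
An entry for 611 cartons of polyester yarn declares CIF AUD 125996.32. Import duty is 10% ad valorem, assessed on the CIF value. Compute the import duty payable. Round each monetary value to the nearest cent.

Import duty: AUD 12599.63

Import duty = 125996.32 × 10% = 12599.63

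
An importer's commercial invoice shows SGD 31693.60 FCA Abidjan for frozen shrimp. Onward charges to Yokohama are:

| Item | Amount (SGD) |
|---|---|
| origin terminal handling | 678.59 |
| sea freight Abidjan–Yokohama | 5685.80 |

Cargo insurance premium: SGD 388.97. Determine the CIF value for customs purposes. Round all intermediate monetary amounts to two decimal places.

CIF value: SGD 38446.96

CIF = FCA price + pre-shipment costs + freight + insurance
CIF = 31693.60 + 678.59 + 5685.80 + 388.97 = 38446.96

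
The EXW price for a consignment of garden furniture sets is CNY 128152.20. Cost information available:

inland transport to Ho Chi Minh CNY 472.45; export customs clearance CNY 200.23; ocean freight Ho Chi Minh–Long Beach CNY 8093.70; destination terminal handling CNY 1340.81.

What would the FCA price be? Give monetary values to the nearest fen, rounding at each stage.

FCA price: CNY 128824.88

Not relevant to the conversion: freight, destination terminal — on the buyer under both terms; not part of either seller's price.
From EXW to FCA, the seller additionally bears: inland to port, export clearance.
FCA price = 128152.20 + 472.45 + 200.23 = 128824.88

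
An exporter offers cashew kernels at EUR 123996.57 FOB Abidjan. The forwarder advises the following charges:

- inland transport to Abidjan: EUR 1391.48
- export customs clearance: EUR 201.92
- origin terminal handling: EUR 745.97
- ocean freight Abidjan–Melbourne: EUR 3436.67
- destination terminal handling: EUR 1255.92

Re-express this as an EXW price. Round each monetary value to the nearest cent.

Not relevant to the conversion: freight, destination terminal — on the buyer under both terms; not part of either seller's price.
From FOB to EXW, the seller no longer bears: inland to port, export clearance, origin terminal.
EXW price = 123996.57 − 1391.48 − 201.92 − 745.97 = 121657.20

EXW price: EUR 121657.20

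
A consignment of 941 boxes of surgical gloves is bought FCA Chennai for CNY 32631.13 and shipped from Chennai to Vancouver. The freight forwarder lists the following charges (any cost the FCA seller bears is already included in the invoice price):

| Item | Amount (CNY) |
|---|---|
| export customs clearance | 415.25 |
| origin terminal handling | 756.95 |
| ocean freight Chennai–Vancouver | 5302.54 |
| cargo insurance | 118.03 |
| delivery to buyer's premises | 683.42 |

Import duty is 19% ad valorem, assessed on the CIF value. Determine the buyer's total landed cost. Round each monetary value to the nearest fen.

FCA: the seller delivers export-cleared goods to the carrier; the buyer bears costs from that point.
Already in the invoice (seller's account under FCA): export clearance — exclude.
CIF value = FCA price + origin terminal + freight + insurance = 32631.13 + 756.95 + 5302.54 + 118.03 = 38808.65
Import duty = 38808.65 × 19% = 7373.64
Buyer bears: origin terminal 756.95 + freight 5302.54 + insurance 118.03 + delivery 683.42 + duty 7373.64 = 14234.58
Landed cost = invoice 32631.13 + 14234.58 = 46865.71

Total landed cost: CNY 46865.71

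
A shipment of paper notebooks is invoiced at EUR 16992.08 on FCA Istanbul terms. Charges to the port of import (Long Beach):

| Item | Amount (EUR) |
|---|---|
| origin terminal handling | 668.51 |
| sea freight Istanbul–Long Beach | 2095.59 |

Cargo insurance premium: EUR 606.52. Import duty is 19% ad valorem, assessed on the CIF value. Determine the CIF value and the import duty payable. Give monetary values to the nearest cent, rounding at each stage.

CIF value: EUR 20362.70; import duty: EUR 3868.91

CIF = FCA price + pre-shipment costs + freight + insurance
CIF = 16992.08 + 668.51 + 2095.59 + 606.52 = 20362.70
Import duty = 20362.70 × 19% = 3868.91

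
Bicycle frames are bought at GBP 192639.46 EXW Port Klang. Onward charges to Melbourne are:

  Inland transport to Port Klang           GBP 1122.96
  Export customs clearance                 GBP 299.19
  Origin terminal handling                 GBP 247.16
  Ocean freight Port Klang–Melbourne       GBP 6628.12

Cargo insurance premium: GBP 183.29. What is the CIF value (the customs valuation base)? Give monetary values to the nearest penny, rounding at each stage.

CIF = EXW price + pre-shipment costs + freight + insurance
CIF = 192639.46 + 1122.96 + 299.19 + 247.16 + 6628.12 + 183.29 = 201120.18

CIF value: GBP 201120.18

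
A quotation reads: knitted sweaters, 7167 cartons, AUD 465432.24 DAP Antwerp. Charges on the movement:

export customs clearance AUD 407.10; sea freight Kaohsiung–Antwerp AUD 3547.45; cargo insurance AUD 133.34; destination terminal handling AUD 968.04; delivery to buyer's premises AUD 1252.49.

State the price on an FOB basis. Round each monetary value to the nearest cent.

FOB price: AUD 459530.92

Not relevant to the conversion: export clearance — on the seller under both DAP and FOB; already in the DAP price and stays in the FOB price.
From DAP to FOB, the seller no longer bears: freight, insurance, destination terminal, delivery.
FOB price = 465432.24 − 3547.45 − 133.34 − 968.04 − 1252.49 = 459530.92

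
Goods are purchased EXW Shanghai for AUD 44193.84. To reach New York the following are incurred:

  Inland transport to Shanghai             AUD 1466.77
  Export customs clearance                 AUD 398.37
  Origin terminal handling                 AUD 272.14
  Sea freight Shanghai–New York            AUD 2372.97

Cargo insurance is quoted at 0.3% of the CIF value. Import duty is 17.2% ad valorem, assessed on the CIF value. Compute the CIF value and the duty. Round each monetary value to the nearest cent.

CIF value: AUD 48850.64; import duty: AUD 8402.31

Let C be the CIF value. C = EXW price + pre-shipment costs + freight + 0.3% × C
C − 0.3% × C = 44193.84 + 1466.77 + 398.37 + 272.14 + 2372.97
0.997 × C = 48704.09
C = 48704.09 / 0.997 = 48850.64
Insurance premium = 0.3% × 48850.64 = 146.55
Import duty = 48850.64 × 17.2% = 8402.31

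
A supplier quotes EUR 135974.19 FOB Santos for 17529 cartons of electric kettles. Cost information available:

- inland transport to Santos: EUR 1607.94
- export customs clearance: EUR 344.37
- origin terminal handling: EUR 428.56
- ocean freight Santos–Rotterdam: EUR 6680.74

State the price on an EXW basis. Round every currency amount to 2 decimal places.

Not relevant to the conversion: freight — on the buyer under both terms; not part of either seller's price.
From FOB to EXW, the seller no longer bears: inland to port, export clearance, origin terminal.
EXW price = 135974.19 − 1607.94 − 344.37 − 428.56 = 133593.32

EXW price: EUR 133593.32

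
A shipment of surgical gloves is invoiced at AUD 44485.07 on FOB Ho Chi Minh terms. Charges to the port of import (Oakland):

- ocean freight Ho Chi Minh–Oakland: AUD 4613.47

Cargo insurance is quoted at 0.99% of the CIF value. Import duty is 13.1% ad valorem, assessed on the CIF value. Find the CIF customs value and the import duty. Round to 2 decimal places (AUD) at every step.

Let C be the CIF value. C = FOB price + freight + 0.99% × C
C − 0.99% × C = 44485.07 + 4613.47
0.9901 × C = 49098.54
C = 49098.54 / 0.9901 = 49589.48
Insurance premium = 0.99% × 49589.48 = 490.94
Import duty = 49589.48 × 13.1% = 6496.22

CIF value: AUD 49589.48; import duty: AUD 6496.22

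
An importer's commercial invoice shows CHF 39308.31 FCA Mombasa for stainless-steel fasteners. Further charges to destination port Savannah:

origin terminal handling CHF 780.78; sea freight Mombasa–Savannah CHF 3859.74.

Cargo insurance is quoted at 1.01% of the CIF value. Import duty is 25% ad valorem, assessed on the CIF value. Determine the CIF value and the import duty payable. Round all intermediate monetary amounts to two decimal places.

Let C be the CIF value. C = FCA price + pre-shipment costs + freight + 1.01% × C
C − 1.01% × C = 39308.31 + 780.78 + 3859.74
0.9899 × C = 43948.83
C = 43948.83 / 0.9899 = 44397.24
Insurance premium = 1.01% × 44397.24 = 448.41
Import duty = 44397.24 × 25% = 11099.31

CIF value: CHF 44397.24; import duty: CHF 11099.31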